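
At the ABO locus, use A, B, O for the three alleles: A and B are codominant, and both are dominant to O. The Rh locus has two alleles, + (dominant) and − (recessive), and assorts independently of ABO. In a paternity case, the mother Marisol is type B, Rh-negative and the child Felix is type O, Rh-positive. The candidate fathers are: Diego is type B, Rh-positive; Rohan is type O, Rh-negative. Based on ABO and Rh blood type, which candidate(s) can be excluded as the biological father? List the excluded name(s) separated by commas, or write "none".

Rohan

A candidate is excluded only if no genotype consistent with his phenotype could produce a type O, Rh-positive child with a type B, Rh-negative mother.
Rohan (type O, Rh-): no genotype consistent with that phenotype can produce a type-O Rh+ child with a type-B mother.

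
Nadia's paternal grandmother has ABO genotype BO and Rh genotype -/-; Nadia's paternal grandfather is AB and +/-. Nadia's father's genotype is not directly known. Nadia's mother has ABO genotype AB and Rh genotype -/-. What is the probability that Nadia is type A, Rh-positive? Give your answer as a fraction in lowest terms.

1/16

Nadia's father's ABO genotype from BO × AB: 1/4 AB, 1/4 AO, 1/4 BB, 1/4 BO.
Crossing each possibility with the mother AB and summing P(type A): 1/4·1/4 + 1/4·1/2 + 1/4·0 + 1/4·1/4 = 1/4.
Similarly for Rh via the father's Rh distribution: P(Rh+) = 1/4.
Independent loci: 1/4 × 1/4 = 1/16.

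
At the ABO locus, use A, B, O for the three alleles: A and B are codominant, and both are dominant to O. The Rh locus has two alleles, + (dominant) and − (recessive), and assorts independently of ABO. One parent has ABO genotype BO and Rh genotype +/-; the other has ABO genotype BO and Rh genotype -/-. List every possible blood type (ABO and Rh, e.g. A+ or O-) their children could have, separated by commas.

Gametes from BO × BO give offspring ABO genotypes BB, BO, OO, i.e. phenotypes O, B.
Rh cross +/- × -/- → phenotypes Rh+, Rh-.
Combining independently: O+, O-, B+, B-.

O+, O-, B+, B-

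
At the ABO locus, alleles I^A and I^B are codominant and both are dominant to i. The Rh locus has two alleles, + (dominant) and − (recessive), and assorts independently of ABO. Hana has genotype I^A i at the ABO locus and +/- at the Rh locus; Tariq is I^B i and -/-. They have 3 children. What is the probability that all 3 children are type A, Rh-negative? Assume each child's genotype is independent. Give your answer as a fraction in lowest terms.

1/512

ABO cross I^A i × I^B i → 1/4 O, 1/4 A, 1/4 B, 1/4 AB.
Rh cross +/- × -/- → 1/2 Rh+, 1/2 Rh-; so P(type A, Rh-negative) = 1/4 × 1/2 = 1/8 per child.
All 3 independent: (1/8)^3 = 1/512.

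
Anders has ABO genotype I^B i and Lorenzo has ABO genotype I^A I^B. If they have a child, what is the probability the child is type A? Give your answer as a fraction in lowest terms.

ABO cross I^B i × I^A I^B → offspring phenotypes: 1/4 A, 1/2 B, 1/4 AB.
So P(type A) = 1/4.

1/4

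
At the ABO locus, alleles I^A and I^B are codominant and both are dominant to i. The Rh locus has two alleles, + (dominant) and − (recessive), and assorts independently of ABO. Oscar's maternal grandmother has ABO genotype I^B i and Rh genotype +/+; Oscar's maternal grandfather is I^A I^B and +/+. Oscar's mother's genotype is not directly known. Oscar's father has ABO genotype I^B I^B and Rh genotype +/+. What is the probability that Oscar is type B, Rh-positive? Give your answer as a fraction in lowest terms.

Oscar's mother's ABO genotype from I^B i × I^A I^B: 1/4 I^A I^B, 1/4 I^A i, 1/4 I^B I^B, 1/4 I^B i.
Crossing each possibility with the father I^B I^B and summing P(type B): 1/4·1/2 + 1/4·1/2 + 1/4·1 + 1/4·1 = 3/4.
Similarly for Rh via the mother's Rh distribution: P(Rh+) = 1.
Independent loci: 3/4 × 1 = 3/4.

3/4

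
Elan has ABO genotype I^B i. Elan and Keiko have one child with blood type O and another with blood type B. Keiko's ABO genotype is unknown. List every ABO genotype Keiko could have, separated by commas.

For each candidate genotype of Keiko, check whether crossing it with I^B i can produce every observed child phenotype.
  I^A I^A → possible child types {A, AB} ✗
  I^A I^B → possible child types {A, B, AB} ✗
  I^A i → possible child types {O, A, B, AB} ✓
  I^B I^B → possible child types {B} ✗
  I^B i → possible child types {O, B} ✓
  i i → possible child types {O, B} ✓

I^A i, I^B i, i i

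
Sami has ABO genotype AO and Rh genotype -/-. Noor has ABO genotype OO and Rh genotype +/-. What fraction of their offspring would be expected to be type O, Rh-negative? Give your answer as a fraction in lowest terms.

ABO cross AO × OO → offspring phenotypes: 1/2 O, 1/2 A.
Rh cross -/- × +/- → 1/2 Rh+, 1/2 Rh-.
Independent loci: P(type O, Rh-negative) = 1/2 × 1/2 = 1/4.

1/4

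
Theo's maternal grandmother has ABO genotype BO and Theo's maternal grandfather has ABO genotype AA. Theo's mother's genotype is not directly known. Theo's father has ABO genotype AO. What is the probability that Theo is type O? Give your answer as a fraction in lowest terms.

1/8

Theo's mother's ABO genotype from BO × AA: 1/2 AB, 1/2 AO.
Crossing each possibility with the father AO and summing P(type O): 1/2·0 + 1/2·1/4 = 1/8.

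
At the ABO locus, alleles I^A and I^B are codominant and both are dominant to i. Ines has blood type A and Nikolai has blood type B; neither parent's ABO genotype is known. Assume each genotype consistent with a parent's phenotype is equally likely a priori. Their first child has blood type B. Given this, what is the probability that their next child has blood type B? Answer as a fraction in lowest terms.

5/12

Possible genotypes: Ines ∈ {I^A I^A, I^A i}; Nikolai ∈ {I^B I^B, I^B i}.
Weight each parental genotype pair by prior × P(type-B child):
  I^A i × I^B I^B: posterior weight 2/3; P(next child type B) = 1/2.
  I^A i × I^B i: posterior weight 1/3; P(next child type B) = 1/4.
Weighted sum = 5/12.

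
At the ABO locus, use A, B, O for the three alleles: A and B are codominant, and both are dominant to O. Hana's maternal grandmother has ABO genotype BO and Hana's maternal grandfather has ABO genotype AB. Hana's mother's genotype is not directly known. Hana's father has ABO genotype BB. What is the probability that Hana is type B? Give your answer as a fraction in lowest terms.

3/4

Hana's mother's ABO genotype from BO × AB: 1/4 AB, 1/4 AO, 1/4 BB, 1/4 BO.
Crossing each possibility with the father BB and summing P(type B): 1/4·1/2 + 1/4·1/2 + 1/4·1 + 1/4·1 = 3/4.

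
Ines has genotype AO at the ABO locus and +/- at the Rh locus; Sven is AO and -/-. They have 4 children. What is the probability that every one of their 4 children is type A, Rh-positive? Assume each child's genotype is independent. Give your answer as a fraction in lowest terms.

ABO cross AO × AO → 1/4 O, 3/4 A.
Rh cross +/- × -/- → 1/2 Rh+, 1/2 Rh-; so P(type A, Rh-positive) = 3/4 × 1/2 = 3/8 per child.
All 4 independent: (3/8)^4 = 81/4096.

81/4096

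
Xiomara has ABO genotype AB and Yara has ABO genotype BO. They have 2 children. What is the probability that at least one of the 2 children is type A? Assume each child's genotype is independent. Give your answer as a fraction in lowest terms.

ABO cross AB × BO → 1/4 A, 1/2 B, 1/4 AB.
So P(type A) = 1/4 per child.
P(none) = (3/4)^2 = 9/16; P(at least one) = 1 − 9/16 = 7/16.

7/16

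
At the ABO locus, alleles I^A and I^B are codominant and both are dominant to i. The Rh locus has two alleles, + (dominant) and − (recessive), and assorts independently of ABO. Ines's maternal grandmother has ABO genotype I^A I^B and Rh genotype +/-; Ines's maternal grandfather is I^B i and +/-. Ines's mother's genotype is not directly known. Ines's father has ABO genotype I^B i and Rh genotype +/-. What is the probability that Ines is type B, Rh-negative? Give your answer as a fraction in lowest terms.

5/32

Ines's mother's ABO genotype from I^A I^B × I^B i: 1/4 I^A I^B, 1/4 I^A i, 1/4 I^B I^B, 1/4 I^B i.
Crossing each possibility with the father I^B i and summing P(type B): 1/4·1/2 + 1/4·1/4 + 1/4·1 + 1/4·3/4 = 5/8.
Similarly for Rh via the mother's Rh distribution: P(Rh-) = 1/4.
Independent loci: 5/8 × 1/4 = 5/32.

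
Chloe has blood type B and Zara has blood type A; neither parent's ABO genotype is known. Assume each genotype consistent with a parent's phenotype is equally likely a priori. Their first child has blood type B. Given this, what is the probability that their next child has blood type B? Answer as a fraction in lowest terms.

Possible genotypes: Chloe ∈ {BB, BO}; Zara ∈ {AA, AO}.
Weight each parental genotype pair by prior × P(type-B child):
  BB × AO: posterior weight 2/3; P(next child type B) = 1/2.
  BO × AO: posterior weight 1/3; P(next child type B) = 1/4.
Weighted sum = 5/12.

5/12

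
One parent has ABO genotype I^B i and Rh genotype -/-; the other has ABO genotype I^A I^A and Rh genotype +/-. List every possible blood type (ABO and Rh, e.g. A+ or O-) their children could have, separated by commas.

A+, A-, AB+, AB-

Gametes from I^B i × I^A I^A give offspring ABO genotypes I^A I^B, I^A i, i.e. phenotypes A, AB.
Rh cross -/- × +/- → phenotypes Rh+, Rh-.
Combining independently: A+, A-, AB+, AB-.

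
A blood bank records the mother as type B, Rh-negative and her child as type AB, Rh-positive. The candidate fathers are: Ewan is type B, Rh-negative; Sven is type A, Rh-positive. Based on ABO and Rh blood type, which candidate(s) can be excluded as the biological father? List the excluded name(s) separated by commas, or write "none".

A candidate is excluded only if no genotype consistent with his phenotype could produce a type AB, Rh-positive child with a type B, Rh-negative mother.
Ewan (type B, Rh-): no genotype consistent with that phenotype can produce a type-AB Rh+ child with a type-B mother.

Ewan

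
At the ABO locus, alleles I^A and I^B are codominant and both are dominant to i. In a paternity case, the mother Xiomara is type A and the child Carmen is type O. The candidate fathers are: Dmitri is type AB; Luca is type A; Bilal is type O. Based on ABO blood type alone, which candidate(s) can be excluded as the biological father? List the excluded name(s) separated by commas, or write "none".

Dmitri

A candidate is excluded only if no genotype consistent with his phenotype could produce a type O child with a type A mother.
Dmitri (type AB): no genotype consistent with that phenotype can produce a type-O child with a type-A mother.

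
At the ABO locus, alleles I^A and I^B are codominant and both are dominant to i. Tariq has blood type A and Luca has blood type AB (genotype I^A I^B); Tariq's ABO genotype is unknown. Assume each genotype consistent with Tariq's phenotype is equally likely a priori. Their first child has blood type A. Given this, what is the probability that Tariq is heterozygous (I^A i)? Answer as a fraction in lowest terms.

1/2

Possible genotypes: Tariq ∈ {I^A I^A, I^A i}; Luca ∈ {I^A I^B}.
Weight each parental genotype pair by prior × P(type-A child):
  I^A I^A × I^A I^B: posterior weight 1/2.
  I^A i × I^A I^B: posterior weight 1/2.
Sum the posterior weight over pairs where Tariq is I^A i: 1/2.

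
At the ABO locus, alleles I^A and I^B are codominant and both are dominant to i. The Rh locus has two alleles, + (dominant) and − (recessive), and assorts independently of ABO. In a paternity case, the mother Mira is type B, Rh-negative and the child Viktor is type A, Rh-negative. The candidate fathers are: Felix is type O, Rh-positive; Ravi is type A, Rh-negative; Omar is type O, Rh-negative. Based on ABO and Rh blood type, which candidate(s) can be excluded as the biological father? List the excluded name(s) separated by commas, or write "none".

Felix, Omar

A candidate is excluded only if no genotype consistent with his phenotype could produce a type A, Rh-negative child with a type B, Rh-negative mother.
Felix (type O, Rh+): no genotype consistent with that phenotype can produce a type-A Rh- child with a type-B mother.
Omar (type O, Rh-): no genotype consistent with that phenotype can produce a type-A Rh- child with a type-B mother.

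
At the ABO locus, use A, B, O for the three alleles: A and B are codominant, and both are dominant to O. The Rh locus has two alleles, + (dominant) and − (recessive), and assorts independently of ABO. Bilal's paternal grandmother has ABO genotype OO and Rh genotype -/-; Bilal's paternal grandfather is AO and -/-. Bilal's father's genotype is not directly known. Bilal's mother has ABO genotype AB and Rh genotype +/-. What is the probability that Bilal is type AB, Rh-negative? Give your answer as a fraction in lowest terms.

Bilal's father's ABO genotype from OO × AO: 1/2 AO, 1/2 OO.
Crossing each possibility with the mother AB and summing P(type AB): 1/2·1/4 + 1/2·0 = 1/8.
Similarly for Rh via the father's Rh distribution: P(Rh-) = 1/2.
Independent loci: 1/8 × 1/2 = 1/16.

1/16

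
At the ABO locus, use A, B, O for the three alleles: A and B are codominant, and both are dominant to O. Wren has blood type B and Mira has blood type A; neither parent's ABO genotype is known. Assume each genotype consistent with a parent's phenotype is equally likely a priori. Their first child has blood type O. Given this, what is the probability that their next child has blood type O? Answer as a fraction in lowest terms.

1/4

Possible genotypes: Wren ∈ {BB, BO}; Mira ∈ {AA, AO}.
Weight each parental genotype pair by prior × P(type-O child):
  BO × AO: posterior weight 1; P(next child type O) = 1/4.
Weighted sum = 1/4.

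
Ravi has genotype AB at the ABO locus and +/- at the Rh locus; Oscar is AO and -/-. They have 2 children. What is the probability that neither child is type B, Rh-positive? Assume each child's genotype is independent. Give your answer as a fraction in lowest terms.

ABO cross AB × AO → 1/2 A, 1/4 B, 1/4 AB.
Rh cross +/- × -/- → 1/2 Rh+, 1/2 Rh-; so P(type B, Rh-positive) = 1/4 × 1/2 = 1/8 per child.
P(not type B, Rh-positive) = 7/8 for one child; (7/8)^2 = 49/64.

49/64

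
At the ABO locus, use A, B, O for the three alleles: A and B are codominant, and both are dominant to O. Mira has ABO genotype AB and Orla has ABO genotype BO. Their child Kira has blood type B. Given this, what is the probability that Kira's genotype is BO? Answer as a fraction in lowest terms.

1/2

Cross AB × BO → 1/4 AB, 1/4 AO, 1/4 BB, 1/4 BO.
Type-B genotypes among offspring: BB (1/4), BO (1/4); total 1/2.
P(BO | type B) = (1/4) / (1/2) = 1/2.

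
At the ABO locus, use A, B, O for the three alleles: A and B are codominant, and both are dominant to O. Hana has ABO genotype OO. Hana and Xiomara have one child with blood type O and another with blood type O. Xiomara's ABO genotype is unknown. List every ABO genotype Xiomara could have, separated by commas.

For each candidate genotype of Xiomara, check whether crossing it with OO can produce every observed child phenotype.
  AA → possible child types {A} ✗
  AB → possible child types {A, B} ✗
  AO → possible child types {O, A} ✓
  BB → possible child types {B} ✗
  BO → possible child types {O, B} ✓
  OO → possible child types {O} ✓

AO, BO, OO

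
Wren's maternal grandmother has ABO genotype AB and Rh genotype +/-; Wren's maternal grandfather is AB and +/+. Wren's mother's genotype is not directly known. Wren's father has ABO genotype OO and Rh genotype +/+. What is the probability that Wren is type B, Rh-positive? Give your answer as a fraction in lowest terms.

1/2

Wren's mother's ABO genotype from AB × AB: 1/4 AA, 1/2 AB, 1/4 BB.
Crossing each possibility with the father OO and summing P(type B): 1/4·0 + 1/2·1/2 + 1/4·1 = 1/2.
Similarly for Rh via the mother's Rh distribution: P(Rh+) = 1.
Independent loci: 1/2 × 1 = 1/2.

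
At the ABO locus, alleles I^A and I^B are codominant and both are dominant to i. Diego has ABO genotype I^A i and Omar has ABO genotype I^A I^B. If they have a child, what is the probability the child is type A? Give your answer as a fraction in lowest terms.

ABO cross I^A i × I^A I^B → offspring phenotypes: 1/2 A, 1/4 B, 1/4 AB.
So P(type A) = 1/2.

1/2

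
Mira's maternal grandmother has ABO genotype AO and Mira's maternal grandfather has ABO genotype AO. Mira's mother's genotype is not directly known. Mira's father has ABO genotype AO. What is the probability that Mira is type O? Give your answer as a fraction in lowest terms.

Mira's mother's ABO genotype from AO × AO: 1/4 AA, 1/2 AO, 1/4 OO.
Crossing each possibility with the father AO and summing P(type O): 1/4·0 + 1/2·1/4 + 1/4·1/2 = 1/4.

1/4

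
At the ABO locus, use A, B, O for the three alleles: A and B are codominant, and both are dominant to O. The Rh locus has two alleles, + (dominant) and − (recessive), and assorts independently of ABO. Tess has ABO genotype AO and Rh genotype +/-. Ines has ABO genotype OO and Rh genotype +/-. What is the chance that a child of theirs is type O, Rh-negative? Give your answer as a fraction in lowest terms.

1/8

ABO cross AO × OO → offspring phenotypes: 1/2 O, 1/2 A.
Rh cross +/- × +/- → 3/4 Rh+, 1/4 Rh-.
Independent loci: P(type O, Rh-negative) = 1/2 × 1/4 = 1/8.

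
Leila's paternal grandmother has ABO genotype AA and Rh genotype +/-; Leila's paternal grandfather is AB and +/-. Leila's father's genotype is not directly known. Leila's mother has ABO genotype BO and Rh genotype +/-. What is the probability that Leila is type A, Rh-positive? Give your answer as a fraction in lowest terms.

9/32

Leila's father's ABO genotype from AA × AB: 1/2 AA, 1/2 AB.
Crossing each possibility with the mother BO and summing P(type A): 1/2·1/2 + 1/2·1/4 = 3/8.
Similarly for Rh via the father's Rh distribution: P(Rh+) = 3/4.
Independent loci: 3/8 × 3/4 = 9/32.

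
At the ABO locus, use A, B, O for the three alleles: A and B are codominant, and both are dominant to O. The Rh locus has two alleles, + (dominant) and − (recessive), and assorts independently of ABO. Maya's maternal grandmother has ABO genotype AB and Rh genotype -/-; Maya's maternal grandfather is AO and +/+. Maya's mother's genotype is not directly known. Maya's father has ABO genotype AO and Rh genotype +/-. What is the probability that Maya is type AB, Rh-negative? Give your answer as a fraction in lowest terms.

Maya's mother's ABO genotype from AB × AO: 1/4 AA, 1/4 AB, 1/4 AO, 1/4 BO.
Crossing each possibility with the father AO and summing P(type AB): 1/4·0 + 1/4·1/4 + 1/4·0 + 1/4·1/4 = 1/8.
Similarly for Rh via the mother's Rh distribution: P(Rh-) = 1/4.
Independent loci: 1/8 × 1/4 = 1/32.

1/32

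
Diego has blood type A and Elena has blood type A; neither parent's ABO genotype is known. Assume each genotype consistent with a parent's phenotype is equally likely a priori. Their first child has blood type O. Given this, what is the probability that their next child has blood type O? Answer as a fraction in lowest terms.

Possible genotypes: Diego ∈ {I^A I^A, I^A i}; Elena ∈ {I^A I^A, I^A i}.
Weight each parental genotype pair by prior × P(type-O child):
  I^A i × I^A i: posterior weight 1; P(next child type O) = 1/4.
Weighted sum = 1/4.

1/4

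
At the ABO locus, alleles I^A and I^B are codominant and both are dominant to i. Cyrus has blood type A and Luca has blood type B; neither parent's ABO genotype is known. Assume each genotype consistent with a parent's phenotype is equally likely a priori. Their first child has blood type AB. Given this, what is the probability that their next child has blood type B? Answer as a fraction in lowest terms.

5/36

Possible genotypes: Cyrus ∈ {I^A I^A, I^A i}; Luca ∈ {I^B I^B, I^B i}.
Weight each parental genotype pair by prior × P(type-AB child):
  I^A I^A × I^B I^B: posterior weight 4/9; P(next child type B) = 0.
  I^A I^A × I^B i: posterior weight 2/9; P(next child type B) = 0.
  I^A i × I^B I^B: posterior weight 2/9; P(next child type B) = 1/2.
  I^A i × I^B i: posterior weight 1/9; P(next child type B) = 1/4.
Weighted sum = 5/36.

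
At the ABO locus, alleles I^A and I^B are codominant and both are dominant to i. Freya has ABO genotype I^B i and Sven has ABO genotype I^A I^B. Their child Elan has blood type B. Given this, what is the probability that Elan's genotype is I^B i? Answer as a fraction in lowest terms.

1/2

Cross I^B i × I^A I^B → 1/4 I^A I^B, 1/4 I^A i, 1/4 I^B I^B, 1/4 I^B i.
Type-B genotypes among offspring: I^B I^B (1/4), I^B i (1/4); total 1/2.
P(I^B i | type B) = (1/4) / (1/2) = 1/2.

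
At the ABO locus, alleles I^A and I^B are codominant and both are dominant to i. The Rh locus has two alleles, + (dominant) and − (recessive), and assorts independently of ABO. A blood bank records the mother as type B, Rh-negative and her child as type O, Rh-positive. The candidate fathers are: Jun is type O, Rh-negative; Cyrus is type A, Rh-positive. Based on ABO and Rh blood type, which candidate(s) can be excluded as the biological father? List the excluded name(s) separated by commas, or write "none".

A candidate is excluded only if no genotype consistent with his phenotype could produce a type O, Rh-positive child with a type B, Rh-negative mother.
Jun (type O, Rh-): no genotype consistent with that phenotype can produce a type-O Rh+ child with a type-B mother.

Jun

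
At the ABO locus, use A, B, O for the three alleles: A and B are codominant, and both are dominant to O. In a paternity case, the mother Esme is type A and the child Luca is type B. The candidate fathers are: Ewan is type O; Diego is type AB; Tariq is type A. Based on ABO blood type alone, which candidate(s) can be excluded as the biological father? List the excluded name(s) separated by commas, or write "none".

A candidate is excluded only if no genotype consistent with his phenotype could produce a type B child with a type A mother.
Ewan (type O): no genotype consistent with that phenotype can produce a type-B child with a type-A mother.
Tariq (type A): no genotype consistent with that phenotype can produce a type-B child with a type-A mother.

Ewan, Tariq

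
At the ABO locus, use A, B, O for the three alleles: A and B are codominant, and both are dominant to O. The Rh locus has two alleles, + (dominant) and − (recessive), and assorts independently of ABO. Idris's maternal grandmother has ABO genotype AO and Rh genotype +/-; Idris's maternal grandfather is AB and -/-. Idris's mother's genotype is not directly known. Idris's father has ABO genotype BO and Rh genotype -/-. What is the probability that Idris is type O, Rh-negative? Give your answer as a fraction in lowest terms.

Idris's mother's ABO genotype from AO × AB: 1/4 AA, 1/4 AB, 1/4 AO, 1/4 BO.
Crossing each possibility with the father BO and summing P(type O): 1/4·0 + 1/4·0 + 1/4·1/4 + 1/4·1/4 = 1/8.
Similarly for Rh via the mother's Rh distribution: P(Rh-) = 3/4.
Independent loci: 1/8 × 3/4 = 3/32.

3/32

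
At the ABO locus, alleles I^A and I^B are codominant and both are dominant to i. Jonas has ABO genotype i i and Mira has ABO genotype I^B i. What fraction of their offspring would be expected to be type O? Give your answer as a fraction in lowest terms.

ABO cross i i × I^B i → offspring phenotypes: 1/2 O, 1/2 B.
So P(type O) = 1/2.

1/2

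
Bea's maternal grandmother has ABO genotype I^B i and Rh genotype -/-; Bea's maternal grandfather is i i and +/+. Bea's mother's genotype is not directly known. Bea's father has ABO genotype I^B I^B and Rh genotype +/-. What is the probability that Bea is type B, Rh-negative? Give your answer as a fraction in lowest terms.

1/4

Bea's mother's ABO genotype from I^B i × i i: 1/2 I^B i, 1/2 i i.
Crossing each possibility with the father I^B I^B and summing P(type B): 1/2·1 + 1/2·1 = 1.
Similarly for Rh via the mother's Rh distribution: P(Rh-) = 1/4.
Independent loci: 1 × 1/4 = 1/4.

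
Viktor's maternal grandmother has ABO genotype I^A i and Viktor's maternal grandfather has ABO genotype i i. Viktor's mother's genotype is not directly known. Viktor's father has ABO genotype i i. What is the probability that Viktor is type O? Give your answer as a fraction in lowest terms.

Viktor's mother's ABO genotype from I^A i × i i: 1/2 I^A i, 1/2 i i.
Crossing each possibility with the father i i and summing P(type O): 1/2·1/2 + 1/2·1 = 3/4.

3/4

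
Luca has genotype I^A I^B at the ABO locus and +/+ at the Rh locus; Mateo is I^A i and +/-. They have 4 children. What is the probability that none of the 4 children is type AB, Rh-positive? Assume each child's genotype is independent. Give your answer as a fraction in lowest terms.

81/256

ABO cross I^A I^B × I^A i → 1/2 A, 1/4 B, 1/4 AB.
Rh cross +/+ × +/- → 1 Rh+; so P(type AB, Rh-positive) = 1/4 × 1 = 1/4 per child.
P(not type AB, Rh-positive) = 3/4 for one child; (3/4)^4 = 81/256.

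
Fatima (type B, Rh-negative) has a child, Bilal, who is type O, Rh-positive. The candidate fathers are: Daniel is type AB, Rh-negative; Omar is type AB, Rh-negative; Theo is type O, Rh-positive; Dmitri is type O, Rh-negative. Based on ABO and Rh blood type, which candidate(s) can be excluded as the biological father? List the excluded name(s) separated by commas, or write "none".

A candidate is excluded only if no genotype consistent with his phenotype could produce a type O, Rh-positive child with a type B, Rh-negative mother.
Daniel (type AB, Rh-): no genotype consistent with that phenotype can produce a type-O Rh+ child with a type-B mother.
Omar (type AB, Rh-): no genotype consistent with that phenotype can produce a type-O Rh+ child with a type-B mother.
Dmitri (type O, Rh-): no genotype consistent with that phenotype can produce a type-O Rh+ child with a type-B mother.

Daniel, Omar, Dmitri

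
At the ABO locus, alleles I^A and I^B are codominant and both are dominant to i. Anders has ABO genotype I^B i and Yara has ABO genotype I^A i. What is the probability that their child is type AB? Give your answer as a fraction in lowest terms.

ABO cross I^B i × I^A i → offspring phenotypes: 1/4 O, 1/4 A, 1/4 B, 1/4 AB.
So P(type AB) = 1/4.

1/4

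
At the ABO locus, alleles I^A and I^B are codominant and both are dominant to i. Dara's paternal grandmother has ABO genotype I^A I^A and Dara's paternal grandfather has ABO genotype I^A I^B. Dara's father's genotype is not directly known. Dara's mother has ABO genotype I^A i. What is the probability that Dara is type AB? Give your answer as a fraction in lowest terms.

1/8

Dara's father's ABO genotype from I^A I^A × I^A I^B: 1/2 I^A I^A, 1/2 I^A I^B.
Crossing each possibility with the mother I^A i and summing P(type AB): 1/2·0 + 1/2·1/4 = 1/8.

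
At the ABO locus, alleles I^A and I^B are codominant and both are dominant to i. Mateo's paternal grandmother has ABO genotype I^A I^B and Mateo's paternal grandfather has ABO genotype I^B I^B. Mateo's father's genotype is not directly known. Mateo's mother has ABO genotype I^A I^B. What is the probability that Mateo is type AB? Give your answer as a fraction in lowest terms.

1/2

Mateo's father's ABO genotype from I^A I^B × I^B I^B: 1/2 I^A I^B, 1/2 I^B I^B.
Crossing each possibility with the mother I^A I^B and summing P(type AB): 1/2·1/2 + 1/2·1/2 = 1/2.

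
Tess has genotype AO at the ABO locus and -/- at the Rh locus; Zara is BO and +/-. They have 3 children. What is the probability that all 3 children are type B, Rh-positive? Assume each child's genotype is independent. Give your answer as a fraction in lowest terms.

ABO cross AO × BO → 1/4 O, 1/4 A, 1/4 B, 1/4 AB.
Rh cross -/- × +/- → 1/2 Rh+, 1/2 Rh-; so P(type B, Rh-positive) = 1/4 × 1/2 = 1/8 per child.
All 3 independent: (1/8)^3 = 1/512.

1/512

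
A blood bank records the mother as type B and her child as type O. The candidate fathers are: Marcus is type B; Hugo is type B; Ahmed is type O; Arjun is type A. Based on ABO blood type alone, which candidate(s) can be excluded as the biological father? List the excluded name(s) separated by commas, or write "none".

A candidate is excluded only if no genotype consistent with his phenotype could produce a type O child with a type B mother.
Every candidate has at least one consistent genotype combination, so none can be excluded.

none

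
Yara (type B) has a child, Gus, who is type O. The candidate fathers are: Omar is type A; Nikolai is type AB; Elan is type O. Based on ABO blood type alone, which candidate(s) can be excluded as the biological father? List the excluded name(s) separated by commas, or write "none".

Nikolai

A candidate is excluded only if no genotype consistent with his phenotype could produce a type O child with a type B mother.
Nikolai (type AB): no genotype consistent with that phenotype can produce a type-O child with a type-B mother.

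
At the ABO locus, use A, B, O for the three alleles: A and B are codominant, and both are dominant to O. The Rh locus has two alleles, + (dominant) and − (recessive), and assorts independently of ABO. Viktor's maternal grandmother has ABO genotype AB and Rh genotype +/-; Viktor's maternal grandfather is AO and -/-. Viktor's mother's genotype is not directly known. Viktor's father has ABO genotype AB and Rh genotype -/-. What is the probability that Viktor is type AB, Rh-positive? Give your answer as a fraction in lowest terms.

3/32

Viktor's mother's ABO genotype from AB × AO: 1/4 AA, 1/4 AB, 1/4 AO, 1/4 BO.
Crossing each possibility with the father AB and summing P(type AB): 1/4·1/2 + 1/4·1/2 + 1/4·1/4 + 1/4·1/4 = 3/8.
Similarly for Rh via the mother's Rh distribution: P(Rh+) = 1/4.
Independent loci: 3/8 × 1/4 = 3/32.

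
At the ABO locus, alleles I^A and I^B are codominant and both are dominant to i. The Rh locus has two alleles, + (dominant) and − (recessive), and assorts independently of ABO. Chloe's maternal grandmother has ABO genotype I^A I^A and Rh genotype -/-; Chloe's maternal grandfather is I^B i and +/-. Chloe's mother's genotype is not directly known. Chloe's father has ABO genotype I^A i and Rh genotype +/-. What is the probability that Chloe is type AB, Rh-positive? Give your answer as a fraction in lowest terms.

Chloe's mother's ABO genotype from I^A I^A × I^B i: 1/2 I^A I^B, 1/2 I^A i.
Crossing each possibility with the father I^A i and summing P(type AB): 1/2·1/4 + 1/2·0 = 1/8.
Similarly for Rh via the mother's Rh distribution: P(Rh+) = 5/8.
Independent loci: 1/8 × 5/8 = 5/64.

5/64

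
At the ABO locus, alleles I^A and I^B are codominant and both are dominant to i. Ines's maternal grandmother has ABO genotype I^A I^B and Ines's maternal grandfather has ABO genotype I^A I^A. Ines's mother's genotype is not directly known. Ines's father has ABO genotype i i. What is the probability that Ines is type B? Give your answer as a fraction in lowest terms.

Ines's mother's ABO genotype from I^A I^B × I^A I^A: 1/2 I^A I^A, 1/2 I^A I^B.
Crossing each possibility with the father i i and summing P(type B): 1/2·0 + 1/2·1/2 = 1/4.

1/4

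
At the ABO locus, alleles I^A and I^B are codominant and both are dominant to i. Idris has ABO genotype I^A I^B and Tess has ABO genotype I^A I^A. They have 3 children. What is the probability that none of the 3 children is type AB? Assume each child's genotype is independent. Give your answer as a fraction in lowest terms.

ABO cross I^A I^B × I^A I^A → 1/2 A, 1/2 AB.
So P(type AB) = 1/2 per child.
P(not type AB) = 1/2 for one child; (1/2)^3 = 1/8.

1/8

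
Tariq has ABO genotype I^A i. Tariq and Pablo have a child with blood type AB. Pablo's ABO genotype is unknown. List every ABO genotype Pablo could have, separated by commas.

I^A I^B, I^B I^B, I^B i

For each candidate genotype of Pablo, check whether crossing it with I^A i can produce every observed child phenotype.
  I^A I^A → possible child types {A} ✗
  I^A I^B → possible child types {A, B, AB} ✓
  I^A i → possible child types {O, A} ✗
  I^B I^B → possible child types {B, AB} ✓
  I^B i → possible child types {O, A, B, AB} ✓
  i i → possible child types {O, A} ✗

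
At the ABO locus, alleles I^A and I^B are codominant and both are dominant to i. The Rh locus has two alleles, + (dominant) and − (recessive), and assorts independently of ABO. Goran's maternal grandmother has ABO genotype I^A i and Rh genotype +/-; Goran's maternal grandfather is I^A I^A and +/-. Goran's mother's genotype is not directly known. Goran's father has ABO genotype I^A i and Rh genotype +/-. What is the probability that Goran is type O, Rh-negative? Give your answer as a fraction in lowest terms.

1/32

Goran's mother's ABO genotype from I^A i × I^A I^A: 1/2 I^A I^A, 1/2 I^A i.
Crossing each possibility with the father I^A i and summing P(type O): 1/2·0 + 1/2·1/4 = 1/8.
Similarly for Rh via the mother's Rh distribution: P(Rh-) = 1/4.
Independent loci: 1/8 × 1/4 = 1/32.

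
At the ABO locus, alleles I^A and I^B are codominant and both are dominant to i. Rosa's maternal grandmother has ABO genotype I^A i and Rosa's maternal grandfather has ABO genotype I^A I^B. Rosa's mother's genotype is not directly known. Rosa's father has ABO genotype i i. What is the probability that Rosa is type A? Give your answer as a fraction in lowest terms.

Rosa's mother's ABO genotype from I^A i × I^A I^B: 1/4 I^A I^A, 1/4 I^A I^B, 1/4 I^A i, 1/4 I^B i.
Crossing each possibility with the father i i and summing P(type A): 1/4·1 + 1/4·1/2 + 1/4·1/2 + 1/4·0 = 1/2.

1/2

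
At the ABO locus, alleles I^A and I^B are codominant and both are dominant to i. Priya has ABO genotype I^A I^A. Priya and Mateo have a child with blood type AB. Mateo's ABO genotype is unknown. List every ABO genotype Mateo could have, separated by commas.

For each candidate genotype of Mateo, check whether crossing it with I^A I^A can produce every observed child phenotype.
  I^A I^A → possible child types {A} ✗
  I^A I^B → possible child types {A, AB} ✓
  I^A i → possible child types {A} ✗
  I^B I^B → possible child types {AB} ✓
  I^B i → possible child types {A, AB} ✓
  i i → possible child types {A} ✗

I^A I^B, I^B I^B, I^B i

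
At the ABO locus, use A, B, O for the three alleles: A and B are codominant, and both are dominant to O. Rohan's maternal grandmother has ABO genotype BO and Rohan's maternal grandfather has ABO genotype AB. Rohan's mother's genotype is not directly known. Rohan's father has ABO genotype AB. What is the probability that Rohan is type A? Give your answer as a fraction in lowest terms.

Rohan's mother's ABO genotype from BO × AB: 1/4 AB, 1/4 AO, 1/4 BB, 1/4 BO.
Crossing each possibility with the father AB and summing P(type A): 1/4·1/4 + 1/4·1/2 + 1/4·0 + 1/4·1/4 = 1/4.

1/4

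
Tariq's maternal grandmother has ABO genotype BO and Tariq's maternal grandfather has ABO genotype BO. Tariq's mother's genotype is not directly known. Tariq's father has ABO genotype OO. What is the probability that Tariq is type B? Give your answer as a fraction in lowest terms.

1/2

Tariq's mother's ABO genotype from BO × BO: 1/4 BB, 1/2 BO, 1/4 OO.
Crossing each possibility with the father OO and summing P(type B): 1/4·1 + 1/2·1/2 + 1/4·0 = 1/2.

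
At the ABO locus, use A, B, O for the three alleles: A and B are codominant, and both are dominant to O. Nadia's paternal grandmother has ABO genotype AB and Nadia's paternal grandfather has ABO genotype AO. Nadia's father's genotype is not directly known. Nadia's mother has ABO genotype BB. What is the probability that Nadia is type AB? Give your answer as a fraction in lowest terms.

1/2

Nadia's father's ABO genotype from AB × AO: 1/4 AA, 1/4 AB, 1/4 AO, 1/4 BO.
Crossing each possibility with the mother BB and summing P(type AB): 1/4·1 + 1/4·1/2 + 1/4·1/2 + 1/4·0 = 1/2.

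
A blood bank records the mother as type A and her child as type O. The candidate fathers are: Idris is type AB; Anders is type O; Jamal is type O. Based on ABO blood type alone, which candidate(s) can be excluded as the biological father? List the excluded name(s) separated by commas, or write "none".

A candidate is excluded only if no genotype consistent with his phenotype could produce a type O child with a type A mother.
Idris (type AB): no genotype consistent with that phenotype can produce a type-O child with a type-A mother.

Idris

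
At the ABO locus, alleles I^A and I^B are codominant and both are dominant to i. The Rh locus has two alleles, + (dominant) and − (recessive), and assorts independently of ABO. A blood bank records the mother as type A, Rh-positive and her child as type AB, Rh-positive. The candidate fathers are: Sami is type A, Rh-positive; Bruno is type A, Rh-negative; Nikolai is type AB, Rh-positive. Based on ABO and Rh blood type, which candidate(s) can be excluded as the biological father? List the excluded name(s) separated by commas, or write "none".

A candidate is excluded only if no genotype consistent with his phenotype could produce a type AB, Rh-positive child with a type A, Rh-positive mother.
Sami (type A, Rh+): no genotype consistent with that phenotype can produce a type-AB Rh+ child with a type-A mother.
Bruno (type A, Rh-): no genotype consistent with that phenotype can produce a type-AB Rh+ child with a type-A mother.

Sami, Bruno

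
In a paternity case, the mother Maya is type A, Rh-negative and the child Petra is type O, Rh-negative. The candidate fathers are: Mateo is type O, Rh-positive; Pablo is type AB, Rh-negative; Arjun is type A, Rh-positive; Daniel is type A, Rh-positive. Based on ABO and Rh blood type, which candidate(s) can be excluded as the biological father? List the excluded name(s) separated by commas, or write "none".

A candidate is excluded only if no genotype consistent with his phenotype could produce a type O, Rh-negative child with a type A, Rh-negative mother.
Pablo (type AB, Rh-): no genotype consistent with that phenotype can produce a type-O Rh- child with a type-A mother.

Pablo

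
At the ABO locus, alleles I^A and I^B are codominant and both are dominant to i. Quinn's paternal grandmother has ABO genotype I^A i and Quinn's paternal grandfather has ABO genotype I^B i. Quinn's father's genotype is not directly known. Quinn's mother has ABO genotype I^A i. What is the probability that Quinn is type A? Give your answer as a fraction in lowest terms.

1/2

Quinn's father's ABO genotype from I^A i × I^B i: 1/4 I^A I^B, 1/4 I^A i, 1/4 I^B i, 1/4 i i.
Crossing each possibility with the mother I^A i and summing P(type A): 1/4·1/2 + 1/4·3/4 + 1/4·1/4 + 1/4·1/2 = 1/2.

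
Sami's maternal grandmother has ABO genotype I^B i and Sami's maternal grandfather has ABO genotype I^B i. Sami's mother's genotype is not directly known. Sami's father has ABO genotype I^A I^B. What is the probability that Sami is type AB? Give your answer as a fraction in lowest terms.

1/4

Sami's mother's ABO genotype from I^B i × I^B i: 1/4 I^B I^B, 1/2 I^B i, 1/4 i i.
Crossing each possibility with the father I^A I^B and summing P(type AB): 1/4·1/2 + 1/2·1/4 + 1/4·0 = 1/4.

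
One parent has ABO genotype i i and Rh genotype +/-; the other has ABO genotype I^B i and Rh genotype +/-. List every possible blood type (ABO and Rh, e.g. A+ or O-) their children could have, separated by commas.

Gametes from i i × I^B i give offspring ABO genotypes I^B i, i i, i.e. phenotypes O, B.
Rh cross +/- × +/- → phenotypes Rh+, Rh-.
Combining independently: O+, O-, B+, B-.

O+, O-, B+, B-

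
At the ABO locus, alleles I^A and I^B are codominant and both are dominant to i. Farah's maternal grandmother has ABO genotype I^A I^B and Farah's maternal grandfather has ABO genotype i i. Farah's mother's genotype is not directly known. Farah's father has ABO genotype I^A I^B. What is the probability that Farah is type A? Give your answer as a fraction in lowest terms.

Farah's mother's ABO genotype from I^A I^B × i i: 1/2 I^A i, 1/2 I^B i.
Crossing each possibility with the father I^A I^B and summing P(type A): 1/2·1/2 + 1/2·1/4 = 3/8.

3/8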